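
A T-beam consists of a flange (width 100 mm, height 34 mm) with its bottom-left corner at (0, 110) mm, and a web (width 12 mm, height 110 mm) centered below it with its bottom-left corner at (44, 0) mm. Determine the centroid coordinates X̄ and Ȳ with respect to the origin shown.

X̄ = 50.00 mm, Ȳ = 106.86 mm

web: A = 12 × 110 = 1320.00, centroid at (50.00, 55.00).
flange: A = 100 × 34 = 3400.00, centroid at (50.00, 127.00).
ΣA = 4720.00 mm², ΣAX̄ = 236000.00 mm³, ΣAȲ = 504400.00 mm³.
X̄ = 236000.00/4720.00 = 50.00 mm; Ȳ = 504400.00/4720.00 = 106.86 mm.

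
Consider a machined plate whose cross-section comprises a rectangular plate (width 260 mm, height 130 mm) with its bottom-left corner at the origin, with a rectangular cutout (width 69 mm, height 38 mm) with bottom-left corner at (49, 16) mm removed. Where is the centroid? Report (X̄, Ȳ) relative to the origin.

X̄ = 133.91 mm, Ȳ = 67.52 mm

plate: A = 260 × 130 = 33800.00, centroid at (130.00, 65.00).
hole: A = −(69 × 38) = -2622.00, centroid at (83.50, 35.00).
ΣA = 31178.00 mm², ΣAX̄ = 4175063.00 mm³, ΣAȲ = 2105230.00 mm³.
X̄ = 4175063.00/31178.00 = 133.91 mm; Ȳ = 2105230.00/31178.00 = 67.52 mm.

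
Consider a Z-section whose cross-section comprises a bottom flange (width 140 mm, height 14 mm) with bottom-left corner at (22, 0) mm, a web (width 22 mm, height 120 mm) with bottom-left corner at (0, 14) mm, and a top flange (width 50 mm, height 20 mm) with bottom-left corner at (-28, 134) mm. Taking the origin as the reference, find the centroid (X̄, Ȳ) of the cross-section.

X̄ = 36.85 mm, Ȳ = 63.05 mm

bottom flange: A = 140 × 14 = 1960.00, centroid at (92.00, 7.00).
web: A = 22 × 120 = 2640.00, centroid at (11.00, 74.00).
top flange: A = 50 × 20 = 1000.00, centroid at (-3.00, 144.00).
ΣA = 5600.00 mm², ΣAX̄ = 206360.00 mm³, ΣAȲ = 353080.00 mm³.
X̄ = 206360.00/5600.00 = 36.85 mm; Ȳ = 353080.00/5600.00 = 63.05 mm.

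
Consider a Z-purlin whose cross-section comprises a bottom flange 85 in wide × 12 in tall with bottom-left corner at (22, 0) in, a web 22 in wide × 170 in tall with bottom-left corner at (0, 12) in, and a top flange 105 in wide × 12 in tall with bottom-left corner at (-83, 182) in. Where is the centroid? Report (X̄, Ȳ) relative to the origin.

X̄ = 11.38 in, Ȳ = 100.63 in

Part | A | x̄ᵢ | ȳᵢ | A·x̄ᵢ | A·ȳᵢ
bottom flange | 1020.00 | 64.50 | 6.00 | 65790.00 | 6120.00
web | 3740.00 | 11.00 | 97.00 | 41140.00 | 362780.00
top flange | 1260.00 | -30.50 | 188.00 | -38430.00 | 236880.00
Σ | 6020.00 |  |  | 68500.00 | 605780.00
X̄ = 68500.00 / 6020.00 = 11.38 in
Ȳ = 605780.00 / 6020.00 = 100.63 in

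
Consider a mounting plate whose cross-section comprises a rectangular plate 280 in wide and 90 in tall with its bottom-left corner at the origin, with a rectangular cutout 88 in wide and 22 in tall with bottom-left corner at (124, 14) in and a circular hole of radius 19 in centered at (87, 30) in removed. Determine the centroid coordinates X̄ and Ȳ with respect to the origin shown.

plate: A = 280 × 90 = 25200.00, centroid at (140.00, 45.00).
hole 1: A = −(88 × 22) = -1936.00, centroid at (168.00, 25.00).
hole 2: A = −π·19² = -1134.11, centroid at (87.00, 30.00).
ΣA = 22129.89 in²
ΣAX̄ = (25200.00)(140.00) + (-1936.00)(168.00) + (-1134.11)(87.00) = 3104084.00 in³
ΣAȲ = (25200.00)(45.00) + (-1936.00)(25.00) + (-1134.11)(30.00) = 1051576.55 in³
X̄ = 3104084.00 / 22129.89 = 140.27 in
Ȳ = 1051576.55 / 22129.89 = 47.52 in

X̄ = 140.27 in, Ȳ = 47.52 in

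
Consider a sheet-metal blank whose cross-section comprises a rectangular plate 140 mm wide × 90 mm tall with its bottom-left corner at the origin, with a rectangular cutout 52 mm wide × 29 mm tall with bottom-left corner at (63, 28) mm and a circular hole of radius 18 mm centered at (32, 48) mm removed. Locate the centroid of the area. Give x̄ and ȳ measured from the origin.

plate: A = 140 × 90 = 12600.00, centroid at (70.00, 45.00).
hole 1: A = −(52 × 29) = -1508.00, centroid at (89.00, 42.50).
hole 2: A = −π·18² = -1017.88, centroid at (32.00, 48.00).
ΣA = 10074.12 mm², ΣAx̄ = 715215.97 mm³, ΣAȳ = 454051.95 mm³.
x̄ = 715215.97/10074.12 = 71.00 mm; ȳ = 454051.95/10074.12 = 45.07 mm.

x̄ = 71.00 mm, ȳ = 45.07 mm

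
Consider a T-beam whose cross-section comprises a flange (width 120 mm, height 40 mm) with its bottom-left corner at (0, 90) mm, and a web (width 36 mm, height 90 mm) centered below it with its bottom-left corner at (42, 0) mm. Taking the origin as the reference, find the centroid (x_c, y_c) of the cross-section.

x_c = 60.00 mm, y_c = 83.81 mm

web: A = 36 × 90 = 3240.00, centroid at (60.00, 45.00).
flange: A = 120 × 40 = 4800.00, centroid at (60.00, 110.00).
ΣA = 8040.00 mm², ΣAx_c = 482400.00 mm³, ΣAy_c = 673800.00 mm³.
x_c = 482400.00/8040.00 = 60.00 mm; y_c = 673800.00/8040.00 = 83.81 mm.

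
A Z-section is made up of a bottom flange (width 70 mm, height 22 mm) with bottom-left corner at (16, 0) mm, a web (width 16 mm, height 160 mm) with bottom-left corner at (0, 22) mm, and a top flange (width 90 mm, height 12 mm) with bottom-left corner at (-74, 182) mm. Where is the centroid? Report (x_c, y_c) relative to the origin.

x_c = 13.07 mm, y_c = 92.88 mm

Part | A | x̄ᵢ | ȳᵢ | A·x̄ᵢ | A·ȳᵢ
bottom flange | 1540.00 | 51.00 | 11.00 | 78540.00 | 16940.00
web | 2560.00 | 8.00 | 102.00 | 20480.00 | 261120.00
top flange | 1080.00 | -29.00 | 188.00 | -31320.00 | 203040.00
Σ | 5180.00 |  |  | 67700.00 | 481100.00
x_c = 67700.00 / 5180.00 = 13.07 mm
y_c = 481100.00 / 5180.00 = 92.88 mm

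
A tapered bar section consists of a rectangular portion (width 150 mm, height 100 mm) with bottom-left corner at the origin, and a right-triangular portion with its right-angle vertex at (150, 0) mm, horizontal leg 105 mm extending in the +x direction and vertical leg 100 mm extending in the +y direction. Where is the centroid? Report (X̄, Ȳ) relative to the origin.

Part | A | x̄ᵢ | ȳᵢ | A·x̄ᵢ | A·ȳᵢ
rectangular portion | 15000.00 | 75.00 | 50.00 | 1125000.00 | 750000.00
triangular portion | 5250.00 | 185.00 | 33.33 | 971250.00 | 175000.00
Σ | 20250.00 |  |  | 2096250.00 | 925000.00
X̄ = 2096250.00 / 20250.00 = 103.52 mm
Ȳ = 925000.00 / 20250.00 = 45.68 mm

X̄ = 103.52 mm, Ȳ = 45.68 mm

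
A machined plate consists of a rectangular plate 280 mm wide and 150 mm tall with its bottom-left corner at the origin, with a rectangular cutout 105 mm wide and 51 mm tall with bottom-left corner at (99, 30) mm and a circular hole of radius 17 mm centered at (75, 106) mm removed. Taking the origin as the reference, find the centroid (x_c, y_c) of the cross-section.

x_c = 139.93 mm, y_c = 77.13 mm

plate: A = 280 × 150 = 42000.00, centroid at (140.00, 75.00).
hole 1: A = −(105 × 51) = -5355.00, centroid at (151.50, 55.50).
hole 2: A = −π·17² = -907.92, centroid at (75.00, 106.00).
ΣA = 35737.08 mm²
ΣAx_c = (42000.00)(140.00) + (-5355.00)(151.50) + (-907.92)(75.00) = 5000623.48 mm³
ΣAy_c = (42000.00)(75.00) + (-5355.00)(55.50) + (-907.92)(106.00) = 2756557.95 mm³
x_c = 5000623.48 / 35737.08 = 139.93 mm
y_c = 2756557.95 / 35737.08 = 77.13 mm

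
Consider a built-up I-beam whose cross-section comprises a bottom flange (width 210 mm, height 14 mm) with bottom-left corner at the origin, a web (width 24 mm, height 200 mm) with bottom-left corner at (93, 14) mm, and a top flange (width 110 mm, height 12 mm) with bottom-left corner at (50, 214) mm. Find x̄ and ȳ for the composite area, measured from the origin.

bottom flange: A = 210 × 14 = 2940.00, centroid at (105.00, 7.00).
web: A = 24 × 200 = 4800.00, centroid at (105.00, 114.00).
top flange: A = 110 × 12 = 1320.00, centroid at (105.00, 220.00).
ΣA = 9060.00 mm²
ΣAx̄ = (2940.00)(105.00) + (4800.00)(105.00) + (1320.00)(105.00) = 951300.00 mm³
ΣAȳ = (2940.00)(7.00) + (4800.00)(114.00) + (1320.00)(220.00) = 858180.00 mm³
x̄ = 951300.00 / 9060.00 = 105.00 mm
ȳ = 858180.00 / 9060.00 = 94.72 mm

x̄ = 105.00 mm, ȳ = 94.72 mm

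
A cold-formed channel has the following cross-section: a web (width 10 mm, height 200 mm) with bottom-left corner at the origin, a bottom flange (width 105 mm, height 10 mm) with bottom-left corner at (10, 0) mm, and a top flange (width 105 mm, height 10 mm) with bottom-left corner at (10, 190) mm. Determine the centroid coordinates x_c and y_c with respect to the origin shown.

x_c = 34.45 mm, y_c = 100.00 mm

web: A = 10 × 200 = 2000.00, centroid at (5.00, 100.00).
bottom flange: A = 105 × 10 = 1050.00, centroid at (62.50, 5.00).
top flange: A = 105 × 10 = 1050.00, centroid at (62.50, 195.00).
ΣA = 4100.00 mm²
ΣAx_c = (2000.00)(5.00) + (1050.00)(62.50) + (1050.00)(62.50) = 141250.00 mm³
ΣAy_c = (2000.00)(100.00) + (1050.00)(5.00) + (1050.00)(195.00) = 410000.00 mm³
x_c = 141250.00 / 4100.00 = 34.45 mm
y_c = 410000.00 / 4100.00 = 100.00 mm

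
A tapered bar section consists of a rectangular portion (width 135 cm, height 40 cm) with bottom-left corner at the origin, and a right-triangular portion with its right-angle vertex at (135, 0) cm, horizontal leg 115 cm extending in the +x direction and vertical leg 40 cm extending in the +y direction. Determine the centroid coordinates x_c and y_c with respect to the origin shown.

Part | A | x̄ᵢ | ȳᵢ | A·x̄ᵢ | A·ȳᵢ
rectangular portion | 5400.00 | 67.50 | 20.00 | 364500.00 | 108000.00
triangular portion | 2300.00 | 173.33 | 13.33 | 398666.67 | 30666.67
Σ | 7700.00 |  |  | 763166.67 | 138666.67
x_c = 763166.67 / 7700.00 = 99.11 cm
y_c = 138666.67 / 7700.00 = 18.01 cm

x_c = 99.11 cm, y_c = 18.01 cm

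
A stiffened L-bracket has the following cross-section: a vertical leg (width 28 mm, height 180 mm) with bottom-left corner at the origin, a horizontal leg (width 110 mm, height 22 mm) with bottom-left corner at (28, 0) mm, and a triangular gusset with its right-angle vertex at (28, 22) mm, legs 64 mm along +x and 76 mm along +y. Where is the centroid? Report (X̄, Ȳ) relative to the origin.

vertical leg: A = 28 × 180 = 5040.00, centroid at (14.00, 90.00).
horizontal leg: A = 110 × 22 = 2420.00, centroid at (83.00, 11.00).
gusset: A = ½·64·76 = 2432.00, centroid at (49.33, 47.33).
ΣA = 9892.00 mm²
ΣAX̄ = (5040.00)(14.00) + (2420.00)(83.00) + (2432.00)(49.33) = 391398.67 mm³
ΣAȲ = (5040.00)(90.00) + (2420.00)(11.00) + (2432.00)(47.33) = 595334.67 mm³
X̄ = 391398.67 / 9892.00 = 39.57 mm
Ȳ = 595334.67 / 9892.00 = 60.18 mm

X̄ = 39.57 mm, Ȳ = 60.18 mm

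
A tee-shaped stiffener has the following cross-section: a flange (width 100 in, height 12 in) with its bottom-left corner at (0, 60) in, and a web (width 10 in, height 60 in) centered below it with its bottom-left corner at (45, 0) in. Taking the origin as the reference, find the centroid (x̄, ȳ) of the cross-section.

x̄ = 50.00 in, ȳ = 54.00 in

web: A = 10 × 60 = 600.00, centroid at (50.00, 30.00).
flange: A = 100 × 12 = 1200.00, centroid at (50.00, 66.00).
ΣA = 1800.00 in²
ΣAx̄ = (600.00)(50.00) + (1200.00)(50.00) = 90000.00 in³
ΣAȳ = (600.00)(30.00) + (1200.00)(66.00) = 97200.00 in³
x̄ = 90000.00 / 1800.00 = 50.00 in
ȳ = 97200.00 / 1800.00 = 54.00 in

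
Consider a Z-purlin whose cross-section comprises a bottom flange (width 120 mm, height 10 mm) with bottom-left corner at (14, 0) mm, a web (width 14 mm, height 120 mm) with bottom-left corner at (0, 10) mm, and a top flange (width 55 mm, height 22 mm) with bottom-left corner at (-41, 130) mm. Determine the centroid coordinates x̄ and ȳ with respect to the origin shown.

x̄ = 20.59 mm, ȳ = 71.93 mm

bottom flange: A = 120 × 10 = 1200.00, centroid at (74.00, 5.00).
web: A = 14 × 120 = 1680.00, centroid at (7.00, 70.00).
top flange: A = 55 × 22 = 1210.00, centroid at (-13.50, 141.00).
ΣA = 4090.00 mm²
ΣAx̄ = (1200.00)(74.00) + (1680.00)(7.00) + (1210.00)(-13.50) = 84225.00 mm³
ΣAȳ = (1200.00)(5.00) + (1680.00)(70.00) + (1210.00)(141.00) = 294210.00 mm³
x̄ = 84225.00 / 4090.00 = 20.59 mm
ȳ = 294210.00 / 4090.00 = 71.93 mm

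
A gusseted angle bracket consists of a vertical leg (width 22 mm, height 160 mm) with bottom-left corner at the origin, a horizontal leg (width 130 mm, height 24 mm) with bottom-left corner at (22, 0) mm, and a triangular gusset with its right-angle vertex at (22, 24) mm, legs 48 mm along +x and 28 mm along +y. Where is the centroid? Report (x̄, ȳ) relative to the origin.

vertical leg: A = 22 × 160 = 3520.00, centroid at (11.00, 80.00).
horizontal leg: A = 130 × 24 = 3120.00, centroid at (87.00, 12.00).
gusset: A = ½·48·28 = 672.00, centroid at (38.00, 33.33).
ΣA = 7312.00 mm², ΣAx̄ = 335696.00 mm³, ΣAȳ = 341440.00 mm³.
x̄ = 335696.00/7312.00 = 45.91 mm; ȳ = 341440.00/7312.00 = 46.70 mm.

x̄ = 45.91 mm, ȳ = 46.70 mm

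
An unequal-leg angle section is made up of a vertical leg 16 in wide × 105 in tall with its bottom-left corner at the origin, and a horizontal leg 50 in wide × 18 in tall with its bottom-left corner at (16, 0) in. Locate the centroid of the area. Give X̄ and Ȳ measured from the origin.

X̄ = 19.51 in, Ȳ = 37.33 in

vertical leg: A = 16 × 105 = 1680.00, centroid at (8.00, 52.50).
horizontal leg: A = 50 × 18 = 900.00, centroid at (41.00, 9.00).
ΣA = 2580.00 in², ΣAX̄ = 50340.00 in³, ΣAȲ = 96300.00 in³.
X̄ = 50340.00/2580.00 = 19.51 in; Ȳ = 96300.00/2580.00 = 37.33 in.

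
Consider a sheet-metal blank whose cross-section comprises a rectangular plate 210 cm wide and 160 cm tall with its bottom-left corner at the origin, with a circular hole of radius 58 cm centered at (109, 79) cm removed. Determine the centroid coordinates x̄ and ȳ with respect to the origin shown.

x̄ = 103.16 cm, ȳ = 80.46 cm

plate: A = 210 × 160 = 33600.00, centroid at (105.00, 80.00).
hole: A = −π·58² = -10568.32, centroid at (109.00, 79.00).
ΣA = 23031.68 cm², ΣAx̄ = 2376053.37 cm³, ΣAȳ = 1853102.90 cm³.
x̄ = 2376053.37/23031.68 = 103.16 cm; ȳ = 1853102.90/23031.68 = 80.46 cm.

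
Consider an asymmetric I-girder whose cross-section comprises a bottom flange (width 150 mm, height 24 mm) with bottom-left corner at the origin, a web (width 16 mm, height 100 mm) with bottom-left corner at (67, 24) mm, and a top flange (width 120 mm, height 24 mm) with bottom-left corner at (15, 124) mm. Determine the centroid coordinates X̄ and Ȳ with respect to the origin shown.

bottom flange: A = 150 × 24 = 3600.00, centroid at (75.00, 12.00).
web: A = 16 × 100 = 1600.00, centroid at (75.00, 74.00).
top flange: A = 120 × 24 = 2880.00, centroid at (75.00, 136.00).
ΣA = 8080.00 mm²
ΣAX̄ = (3600.00)(75.00) + (1600.00)(75.00) + (2880.00)(75.00) = 606000.00 mm³
ΣAȲ = (3600.00)(12.00) + (1600.00)(74.00) + (2880.00)(136.00) = 553280.00 mm³
X̄ = 606000.00 / 8080.00 = 75.00 mm
Ȳ = 553280.00 / 8080.00 = 68.48 mm

X̄ = 75.00 mm, Ȳ = 68.48 mm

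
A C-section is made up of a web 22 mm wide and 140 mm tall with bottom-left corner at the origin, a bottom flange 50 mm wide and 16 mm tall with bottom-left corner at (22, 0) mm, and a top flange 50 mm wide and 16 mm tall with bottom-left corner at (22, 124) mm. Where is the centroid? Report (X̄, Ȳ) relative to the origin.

X̄ = 23.31 mm, Ȳ = 70.00 mm

Part | A | x̄ᵢ | ȳᵢ | A·x̄ᵢ | A·ȳᵢ
web | 3080.00 | 11.00 | 70.00 | 33880.00 | 215600.00
bottom flange | 800.00 | 47.00 | 8.00 | 37600.00 | 6400.00
top flange | 800.00 | 47.00 | 132.00 | 37600.00 | 105600.00
Σ | 4680.00 |  |  | 109080.00 | 327600.00
X̄ = 109080.00 / 4680.00 = 23.31 mm
Ȳ = 327600.00 / 4680.00 = 70.00 mm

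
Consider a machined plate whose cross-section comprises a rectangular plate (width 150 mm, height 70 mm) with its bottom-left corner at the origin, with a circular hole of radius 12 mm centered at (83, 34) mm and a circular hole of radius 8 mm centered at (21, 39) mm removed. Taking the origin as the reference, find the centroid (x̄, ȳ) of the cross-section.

plate: A = 150 × 70 = 10500.00, centroid at (75.00, 35.00).
hole 1: A = −π·12² = -452.39, centroid at (83.00, 34.00).
hole 2: A = −π·8² = -201.06, centroid at (21.00, 39.00).
ΣA = 9846.55 mm²
ΣAx̄ = (10500.00)(75.00) + (-452.39)(83.00) + (-201.06)(21.00) = 745729.38 mm³
ΣAȳ = (10500.00)(35.00) + (-452.39)(34.00) + (-201.06)(39.00) = 344277.35 mm³
x̄ = 745729.38 / 9846.55 = 75.74 mm
ȳ = 344277.35 / 9846.55 = 34.96 mm

x̄ = 75.74 mm, ȳ = 34.96 mm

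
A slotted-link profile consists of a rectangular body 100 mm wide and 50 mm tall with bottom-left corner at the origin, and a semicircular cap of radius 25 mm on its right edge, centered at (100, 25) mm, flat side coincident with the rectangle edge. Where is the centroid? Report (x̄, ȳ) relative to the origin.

x̄ = 59.95 mm, ȳ = 25.00 mm

rectangular body: A = 100 × 50 = 5000.00, centroid at (50.00, 25.00).
semicircular end: A = ½π·25² = 981.75, centroid at (110.61, 25.00).
ΣA = 5981.75 mm²
ΣAx̄ = (5000.00)(50.00) + (981.75)(110.61) = 358591.44 mm³
ΣAȳ = (5000.00)(25.00) + (981.75)(25.00) = 149543.69 mm³
x̄ = 358591.44 / 5981.75 = 59.95 mm
ȳ = 149543.69 / 5981.75 = 25.00 mm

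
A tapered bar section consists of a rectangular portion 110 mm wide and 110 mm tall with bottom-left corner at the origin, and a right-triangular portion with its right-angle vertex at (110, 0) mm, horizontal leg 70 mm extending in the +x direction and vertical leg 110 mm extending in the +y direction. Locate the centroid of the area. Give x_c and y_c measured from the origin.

rectangular portion: A = 110 × 110 = 12100.00, centroid at (55.00, 55.00).
triangular portion: A = ½·70·110 = 3850.00, centroid at (133.33, 36.67).
ΣA = 15950.00 mm²
ΣAx_c = (12100.00)(55.00) + (3850.00)(133.33) = 1178833.33 mm³
ΣAy_c = (12100.00)(55.00) + (3850.00)(36.67) = 806666.67 mm³
x_c = 1178833.33 / 15950.00 = 73.91 mm
y_c = 806666.67 / 15950.00 = 50.57 mm

x_c = 73.91 mm, y_c = 50.57 mm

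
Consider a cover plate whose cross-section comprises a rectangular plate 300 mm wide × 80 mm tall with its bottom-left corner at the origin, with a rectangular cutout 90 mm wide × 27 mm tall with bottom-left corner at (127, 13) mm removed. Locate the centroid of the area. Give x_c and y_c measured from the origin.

x_c = 147.52 mm, y_c = 41.52 mm

plate: A = 300 × 80 = 24000.00, centroid at (150.00, 40.00).
hole: A = −(90 × 27) = -2430.00, centroid at (172.00, 26.50).
ΣA = 21570.00 mm², ΣAx_c = 3182040.00 mm³, ΣAy_c = 895605.00 mm³.
x_c = 3182040.00/21570.00 = 147.52 mm; y_c = 895605.00/21570.00 = 41.52 mm.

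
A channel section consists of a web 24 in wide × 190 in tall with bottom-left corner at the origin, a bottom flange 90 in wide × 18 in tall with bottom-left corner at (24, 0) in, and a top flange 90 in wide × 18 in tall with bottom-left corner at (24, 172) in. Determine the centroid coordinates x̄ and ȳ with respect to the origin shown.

x̄ = 35.68 in, ȳ = 95.00 in

Part | A | x̄ᵢ | ȳᵢ | A·x̄ᵢ | A·ȳᵢ
web | 4560.00 | 12.00 | 95.00 | 54720.00 | 433200.00
bottom flange | 1620.00 | 69.00 | 9.00 | 111780.00 | 14580.00
top flange | 1620.00 | 69.00 | 181.00 | 111780.00 | 293220.00
Σ | 7800.00 |  |  | 278280.00 | 741000.00
x̄ = 278280.00 / 7800.00 = 35.68 in
ȳ = 741000.00 / 7800.00 = 95.00 in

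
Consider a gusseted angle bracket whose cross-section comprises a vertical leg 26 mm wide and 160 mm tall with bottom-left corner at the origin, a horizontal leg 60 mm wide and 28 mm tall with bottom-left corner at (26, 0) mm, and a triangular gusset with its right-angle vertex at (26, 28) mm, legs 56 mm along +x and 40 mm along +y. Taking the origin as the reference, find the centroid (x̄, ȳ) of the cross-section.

vertical leg: A = 26 × 160 = 4160.00, centroid at (13.00, 80.00).
horizontal leg: A = 60 × 28 = 1680.00, centroid at (56.00, 14.00).
gusset: A = ½·56·40 = 1120.00, centroid at (44.67, 41.33).
ΣA = 6960.00 mm², ΣAx̄ = 198186.67 mm³, ΣAȳ = 402613.33 mm³.
x̄ = 198186.67/6960.00 = 28.48 mm; ȳ = 402613.33/6960.00 = 57.85 mm.

x̄ = 28.48 mm, ȳ = 57.85 mm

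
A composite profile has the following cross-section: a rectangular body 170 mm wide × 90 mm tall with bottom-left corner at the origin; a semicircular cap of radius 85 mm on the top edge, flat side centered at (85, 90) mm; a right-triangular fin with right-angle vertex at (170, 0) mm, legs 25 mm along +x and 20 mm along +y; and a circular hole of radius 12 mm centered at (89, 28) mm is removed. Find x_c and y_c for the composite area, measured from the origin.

rectangular body: A = 170 × 90 = 15300.00, centroid at (85.00, 45.00).
semicircular top: A = ½π·85² = 11349.00, centroid at (85.00, 126.08).
triangular fin: A = ½·25·20 = 250.00, centroid at (178.33, 6.67).
hole: A = −π·12² = -452.39, centroid at (89.00, 28.00).
ΣA = 26446.61 mm²
ΣAx_c = (15300.00)(85.00) + (11349.00)(85.00) + (250.00)(178.33) + (-452.39)(89.00) = 2269485.98 mm³
ΣAy_c = (15300.00)(45.00) + (11349.00)(126.08) + (250.00)(6.67) + (-452.39)(28.00) = 2108326.74 mm³
x_c = 2269485.98 / 26446.61 = 85.81 mm
y_c = 2108326.74 / 26446.61 = 79.72 mm

x_c = 85.81 mm, y_c = 79.72 mm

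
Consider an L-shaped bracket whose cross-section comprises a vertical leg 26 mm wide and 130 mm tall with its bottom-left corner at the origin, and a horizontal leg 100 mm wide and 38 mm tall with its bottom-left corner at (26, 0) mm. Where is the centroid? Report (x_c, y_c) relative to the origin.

vertical leg: A = 26 × 130 = 3380.00, centroid at (13.00, 65.00).
horizontal leg: A = 100 × 38 = 3800.00, centroid at (76.00, 19.00).
ΣA = 7180.00 mm², ΣAx_c = 332740.00 mm³, ΣAy_c = 291900.00 mm³.
x_c = 332740.00/7180.00 = 46.34 mm; y_c = 291900.00/7180.00 = 40.65 mm.

x_c = 46.34 mm, y_c = 40.65 mm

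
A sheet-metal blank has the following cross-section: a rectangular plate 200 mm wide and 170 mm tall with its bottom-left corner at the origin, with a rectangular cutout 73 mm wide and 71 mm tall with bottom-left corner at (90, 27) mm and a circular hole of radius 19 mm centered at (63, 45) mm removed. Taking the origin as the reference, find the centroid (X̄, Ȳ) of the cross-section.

plate: A = 200 × 170 = 34000.00, centroid at (100.00, 85.00).
hole 1: A = −(73 × 71) = -5183.00, centroid at (126.50, 62.50).
hole 2: A = −π·19² = -1134.11, centroid at (63.00, 45.00).
ΣA = 27682.89 mm²
ΣAX̄ = (34000.00)(100.00) + (-5183.00)(126.50) + (-1134.11)(63.00) = 2672901.26 mm³
ΣAȲ = (34000.00)(85.00) + (-5183.00)(62.50) + (-1134.11)(45.00) = 2515027.33 mm³
X̄ = 2672901.26 / 27682.89 = 96.55 mm
Ȳ = 2515027.33 / 27682.89 = 90.85 mm

X̄ = 96.55 mm, Ȳ = 90.85 mm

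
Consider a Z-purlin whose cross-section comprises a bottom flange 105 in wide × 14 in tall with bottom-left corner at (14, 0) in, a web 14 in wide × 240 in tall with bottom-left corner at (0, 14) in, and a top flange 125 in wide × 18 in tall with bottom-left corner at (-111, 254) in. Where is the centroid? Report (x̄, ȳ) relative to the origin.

x̄ = 1.72 in, ȳ = 148.63 in

bottom flange: A = 105 × 14 = 1470.00, centroid at (66.50, 7.00).
web: A = 14 × 240 = 3360.00, centroid at (7.00, 134.00).
top flange: A = 125 × 18 = 2250.00, centroid at (-48.50, 263.00).
ΣA = 7080.00 in², ΣAx̄ = 12150.00 in³, ΣAȳ = 1052280.00 in³.
x̄ = 12150.00/7080.00 = 1.72 in; ȳ = 1052280.00/7080.00 = 148.63 in.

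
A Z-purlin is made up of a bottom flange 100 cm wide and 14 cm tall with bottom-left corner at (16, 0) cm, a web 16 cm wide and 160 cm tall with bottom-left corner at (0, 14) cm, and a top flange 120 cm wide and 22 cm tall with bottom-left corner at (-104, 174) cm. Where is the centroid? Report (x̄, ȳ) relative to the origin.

x̄ = -0.50 cm, ȳ = 111.95 cm

Part | A | x̄ᵢ | ȳᵢ | A·x̄ᵢ | A·ȳᵢ
bottom flange | 1400.00 | 66.00 | 7.00 | 92400.00 | 9800.00
web | 2560.00 | 8.00 | 94.00 | 20480.00 | 240640.00
top flange | 2640.00 | -44.00 | 185.00 | -116160.00 | 488400.00
Σ | 6600.00 |  |  | -3280.00 | 738840.00
x̄ = -3280.00 / 6600.00 = -0.50 cm
ȳ = 738840.00 / 6600.00 = 111.95 cm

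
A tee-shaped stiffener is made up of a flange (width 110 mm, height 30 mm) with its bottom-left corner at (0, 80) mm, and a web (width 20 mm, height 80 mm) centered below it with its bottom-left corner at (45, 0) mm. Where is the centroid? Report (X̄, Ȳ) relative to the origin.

X̄ = 55.00 mm, Ȳ = 77.04 mm

Part | A | x̄ᵢ | ȳᵢ | A·x̄ᵢ | A·ȳᵢ
web | 1600.00 | 55.00 | 40.00 | 88000.00 | 64000.00
flange | 3300.00 | 55.00 | 95.00 | 181500.00 | 313500.00
Σ | 4900.00 |  |  | 269500.00 | 377500.00
X̄ = 269500.00 / 4900.00 = 55.00 mm
Ȳ = 377500.00 / 4900.00 = 77.04 mm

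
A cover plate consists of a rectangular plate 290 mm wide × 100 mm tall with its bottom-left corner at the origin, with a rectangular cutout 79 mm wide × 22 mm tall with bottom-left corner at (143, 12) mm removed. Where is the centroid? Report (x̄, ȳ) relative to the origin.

Part | A | x̄ᵢ | ȳᵢ | A·x̄ᵢ | A·ȳᵢ
plate | 29000.00 | 145.00 | 50.00 | 4205000.00 | 1450000.00
hole | -1738.00 | 182.50 | 23.00 | -317185.00 | -39974.00
Σ | 27262.00 |  |  | 3887815.00 | 1410026.00
x̄ = 3887815.00 / 27262.00 = 142.61 mm
ȳ = 1410026.00 / 27262.00 = 51.72 mm

x̄ = 142.61 mm, ȳ = 51.72 mm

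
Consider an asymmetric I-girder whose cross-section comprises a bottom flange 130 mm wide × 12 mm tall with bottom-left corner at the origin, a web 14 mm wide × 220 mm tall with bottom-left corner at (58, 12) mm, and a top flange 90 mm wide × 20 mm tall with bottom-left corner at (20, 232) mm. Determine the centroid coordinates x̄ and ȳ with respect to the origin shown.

bottom flange: A = 130 × 12 = 1560.00, centroid at (65.00, 6.00).
web: A = 14 × 220 = 3080.00, centroid at (65.00, 122.00).
top flange: A = 90 × 20 = 1800.00, centroid at (65.00, 242.00).
ΣA = 6440.00 mm², ΣAx̄ = 418600.00 mm³, ΣAȳ = 820720.00 mm³.
x̄ = 418600.00/6440.00 = 65.00 mm; ȳ = 820720.00/6440.00 = 127.44 mm.

x̄ = 65.00 mm, ȳ = 127.44 mm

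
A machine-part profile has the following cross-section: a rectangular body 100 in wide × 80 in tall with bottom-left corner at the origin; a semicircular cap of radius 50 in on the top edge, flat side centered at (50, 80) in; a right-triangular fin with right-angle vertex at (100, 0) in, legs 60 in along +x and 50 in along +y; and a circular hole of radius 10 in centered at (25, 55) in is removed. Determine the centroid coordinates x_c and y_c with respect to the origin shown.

rectangular body: A = 100 × 80 = 8000.00, centroid at (50.00, 40.00).
semicircular top: A = ½π·50² = 3926.99, centroid at (50.00, 101.22).
triangular fin: A = ½·60·50 = 1500.00, centroid at (120.00, 16.67).
hole: A = −π·10² = -314.16, centroid at (25.00, 55.00).
ΣA = 13112.83 in², ΣAx_c = 768495.56 in³, ΣAy_c = 725213.84 in³.
x_c = 768495.56/13112.83 = 58.61 in; y_c = 725213.84/13112.83 = 55.31 in.

x_c = 58.61 in, y_c = 55.31 in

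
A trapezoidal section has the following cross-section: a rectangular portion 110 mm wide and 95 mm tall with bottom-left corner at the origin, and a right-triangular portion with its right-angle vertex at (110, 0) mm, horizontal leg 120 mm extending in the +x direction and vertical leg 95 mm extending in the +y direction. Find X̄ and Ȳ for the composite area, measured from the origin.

X̄ = 88.53 mm, Ȳ = 41.91 mm

rectangular portion: A = 110 × 95 = 10450.00, centroid at (55.00, 47.50).
triangular portion: A = ½·120·95 = 5700.00, centroid at (150.00, 31.67).
ΣA = 16150.00 mm²
ΣAX̄ = (10450.00)(55.00) + (5700.00)(150.00) = 1429750.00 mm³
ΣAȲ = (10450.00)(47.50) + (5700.00)(31.67) = 676875.00 mm³
X̄ = 1429750.00 / 16150.00 = 88.53 mm
Ȳ = 676875.00 / 16150.00 = 41.91 mm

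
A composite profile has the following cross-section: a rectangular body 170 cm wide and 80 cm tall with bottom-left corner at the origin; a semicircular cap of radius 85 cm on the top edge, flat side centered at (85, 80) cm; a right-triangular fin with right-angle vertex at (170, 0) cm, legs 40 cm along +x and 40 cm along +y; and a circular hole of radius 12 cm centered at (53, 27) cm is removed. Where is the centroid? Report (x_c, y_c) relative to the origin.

rectangular body: A = 170 × 80 = 13600.00, centroid at (85.00, 40.00).
semicircular top: A = ½π·85² = 11349.00, centroid at (85.00, 116.08).
triangular fin: A = ½·40·40 = 800.00, centroid at (183.33, 13.33).
hole: A = −π·12² = -452.39, centroid at (53.00, 27.00).
ΣA = 25296.61 cm², ΣAx_c = 2243355.33 cm³, ΣAy_c = 1859789.10 cm³.
x_c = 2243355.33/25296.61 = 88.68 cm; y_c = 1859789.10/25296.61 = 73.52 cm.

x_c = 88.68 cm, y_c = 73.52 cm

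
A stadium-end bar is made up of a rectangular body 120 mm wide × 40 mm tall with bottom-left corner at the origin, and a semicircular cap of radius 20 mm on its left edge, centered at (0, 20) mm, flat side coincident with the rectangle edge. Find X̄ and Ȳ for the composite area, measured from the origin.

rectangular body: A = 120 × 40 = 4800.00, centroid at (60.00, 20.00).
semicircular end: A = ½π·20² = 628.32, centroid at (-8.49, 20.00).
ΣA = 5428.32 mm², ΣAX̄ = 282666.67 mm³, ΣAȲ = 108566.37 mm³.
X̄ = 282666.67/5428.32 = 52.07 mm; Ȳ = 108566.37/5428.32 = 20.00 mm.

X̄ = 52.07 mm, Ȳ = 20.00 mm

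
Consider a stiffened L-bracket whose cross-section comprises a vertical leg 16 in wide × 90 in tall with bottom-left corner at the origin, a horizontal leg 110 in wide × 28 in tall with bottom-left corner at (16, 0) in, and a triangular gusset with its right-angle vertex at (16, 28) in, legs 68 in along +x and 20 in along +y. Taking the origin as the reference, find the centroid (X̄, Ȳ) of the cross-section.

vertical leg: A = 16 × 90 = 1440.00, centroid at (8.00, 45.00).
horizontal leg: A = 110 × 28 = 3080.00, centroid at (71.00, 14.00).
gusset: A = ½·68·20 = 680.00, centroid at (38.67, 34.67).
ΣA = 5200.00 in², ΣAX̄ = 256493.33 in³, ΣAȲ = 131493.33 in³.
X̄ = 256493.33/5200.00 = 49.33 in; Ȳ = 131493.33/5200.00 = 25.29 in.

X̄ = 49.33 in, Ȳ = 25.29 in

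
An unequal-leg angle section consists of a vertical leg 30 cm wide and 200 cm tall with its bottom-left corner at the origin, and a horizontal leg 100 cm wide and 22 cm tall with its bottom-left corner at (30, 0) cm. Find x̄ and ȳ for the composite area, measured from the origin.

x̄ = 32.44 cm, ȳ = 76.12 cm

vertical leg: A = 30 × 200 = 6000.00, centroid at (15.00, 100.00).
horizontal leg: A = 100 × 22 = 2200.00, centroid at (80.00, 11.00).
ΣA = 8200.00 cm²
ΣAx̄ = (6000.00)(15.00) + (2200.00)(80.00) = 266000.00 cm³
ΣAȳ = (6000.00)(100.00) + (2200.00)(11.00) = 624200.00 cm³
x̄ = 266000.00 / 8200.00 = 32.44 cm
ȳ = 624200.00 / 8200.00 = 76.12 cm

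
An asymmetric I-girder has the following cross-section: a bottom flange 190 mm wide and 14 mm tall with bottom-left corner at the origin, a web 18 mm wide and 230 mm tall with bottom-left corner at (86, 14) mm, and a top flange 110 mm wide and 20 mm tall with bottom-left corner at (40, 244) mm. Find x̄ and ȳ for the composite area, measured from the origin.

bottom flange: A = 190 × 14 = 2660.00, centroid at (95.00, 7.00).
web: A = 18 × 230 = 4140.00, centroid at (95.00, 129.00).
top flange: A = 110 × 20 = 2200.00, centroid at (95.00, 254.00).
ΣA = 9000.00 mm², ΣAx̄ = 855000.00 mm³, ΣAȳ = 1111480.00 mm³.
x̄ = 855000.00/9000.00 = 95.00 mm; ȳ = 1111480.00/9000.00 = 123.50 mm.

x̄ = 95.00 mm, ȳ = 123.50 mm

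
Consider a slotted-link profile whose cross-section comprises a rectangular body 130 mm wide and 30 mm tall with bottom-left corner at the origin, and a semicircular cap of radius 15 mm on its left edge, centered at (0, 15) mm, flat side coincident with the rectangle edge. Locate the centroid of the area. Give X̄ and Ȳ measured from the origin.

rectangular body: A = 130 × 30 = 3900.00, centroid at (65.00, 15.00).
semicircular end: A = ½π·15² = 353.43, centroid at (-6.37, 15.00).
ΣA = 4253.43 mm², ΣAX̄ = 251250.00 mm³, ΣAȲ = 63801.44 mm³.
X̄ = 251250.00/4253.43 = 59.07 mm; Ȳ = 63801.44/4253.43 = 15.00 mm.

X̄ = 59.07 mm, Ȳ = 15.00 mm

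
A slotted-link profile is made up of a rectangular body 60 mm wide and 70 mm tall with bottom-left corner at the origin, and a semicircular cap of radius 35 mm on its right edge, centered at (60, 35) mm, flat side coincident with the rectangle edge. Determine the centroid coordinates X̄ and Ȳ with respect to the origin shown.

rectangular body: A = 60 × 70 = 4200.00, centroid at (30.00, 35.00).
semicircular end: A = ½π·35² = 1924.23, centroid at (74.85, 35.00).
ΣA = 6124.23 mm², ΣAX̄ = 270036.86 mm³, ΣAȲ = 214347.89 mm³.
X̄ = 270036.86/6124.23 = 44.09 mm; Ȳ = 214347.89/6124.23 = 35.00 mm.

X̄ = 44.09 mm, Ȳ = 35.00 mm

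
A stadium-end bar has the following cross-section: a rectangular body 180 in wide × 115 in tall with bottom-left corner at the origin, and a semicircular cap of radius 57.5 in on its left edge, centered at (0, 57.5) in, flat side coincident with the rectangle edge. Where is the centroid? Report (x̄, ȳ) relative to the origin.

x̄ = 67.05 in, ȳ = 57.50 in

rectangular body: A = 180 × 115 = 20700.00, centroid at (90.00, 57.50).
semicircular end: A = ½π·57.5² = 5193.45, centroid at (-24.40, 57.50).
ΣA = 25893.45 in², ΣAx̄ = 1736260.42 in³, ΣAȳ = 1488873.11 in³.
x̄ = 1736260.42/25893.45 = 67.05 in; ȳ = 1488873.11/25893.45 = 57.50 in.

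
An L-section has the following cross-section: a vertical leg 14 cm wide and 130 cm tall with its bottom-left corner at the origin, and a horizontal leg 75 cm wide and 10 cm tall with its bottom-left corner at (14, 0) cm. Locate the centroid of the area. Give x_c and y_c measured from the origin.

vertical leg: A = 14 × 130 = 1820.00, centroid at (7.00, 65.00).
horizontal leg: A = 75 × 10 = 750.00, centroid at (51.50, 5.00).
ΣA = 2570.00 cm²
ΣAx_c = (1820.00)(7.00) + (750.00)(51.50) = 51365.00 cm³
ΣAy_c = (1820.00)(65.00) + (750.00)(5.00) = 122050.00 cm³
x_c = 51365.00 / 2570.00 = 19.99 cm
y_c = 122050.00 / 2570.00 = 47.49 cm

x_c = 19.99 cm, y_c = 47.49 cm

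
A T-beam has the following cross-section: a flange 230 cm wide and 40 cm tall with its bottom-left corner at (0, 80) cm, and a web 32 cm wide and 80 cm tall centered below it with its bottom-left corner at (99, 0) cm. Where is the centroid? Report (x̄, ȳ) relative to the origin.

web: A = 32 × 80 = 2560.00, centroid at (115.00, 40.00).
flange: A = 230 × 40 = 9200.00, centroid at (115.00, 100.00).
ΣA = 11760.00 cm²
ΣAx̄ = (2560.00)(115.00) + (9200.00)(115.00) = 1352400.00 cm³
ΣAȳ = (2560.00)(40.00) + (9200.00)(100.00) = 1022400.00 cm³
x̄ = 1352400.00 / 11760.00 = 115.00 cm
ȳ = 1022400.00 / 11760.00 = 86.94 cm

x̄ = 115.00 cm, ȳ = 86.94 cm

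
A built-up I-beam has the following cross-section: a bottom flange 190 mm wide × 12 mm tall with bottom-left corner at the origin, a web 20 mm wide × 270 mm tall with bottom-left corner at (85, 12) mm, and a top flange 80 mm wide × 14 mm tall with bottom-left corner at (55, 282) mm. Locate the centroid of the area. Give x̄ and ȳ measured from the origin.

bottom flange: A = 190 × 12 = 2280.00, centroid at (95.00, 6.00).
web: A = 20 × 270 = 5400.00, centroid at (95.00, 147.00).
top flange: A = 80 × 14 = 1120.00, centroid at (95.00, 289.00).
ΣA = 8800.00 mm²
ΣAx̄ = (2280.00)(95.00) + (5400.00)(95.00) + (1120.00)(95.00) = 836000.00 mm³
ΣAȳ = (2280.00)(6.00) + (5400.00)(147.00) + (1120.00)(289.00) = 1131160.00 mm³
x̄ = 836000.00 / 8800.00 = 95.00 mm
ȳ = 1131160.00 / 8800.00 = 128.54 mm

x̄ = 95.00 mm, ȳ = 128.54 mm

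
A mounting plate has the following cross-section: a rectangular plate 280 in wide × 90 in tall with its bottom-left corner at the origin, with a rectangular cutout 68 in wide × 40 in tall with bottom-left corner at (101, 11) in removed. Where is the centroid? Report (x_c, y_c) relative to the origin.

x_c = 140.60 in, y_c = 46.69 in

plate: A = 280 × 90 = 25200.00, centroid at (140.00, 45.00).
hole: A = −(68 × 40) = -2720.00, centroid at (135.00, 31.00).
ΣA = 22480.00 in², ΣAx_c = 3160800.00 in³, ΣAy_c = 1049680.00 in³.
x_c = 3160800.00/22480.00 = 140.60 in; y_c = 1049680.00/22480.00 = 46.69 in.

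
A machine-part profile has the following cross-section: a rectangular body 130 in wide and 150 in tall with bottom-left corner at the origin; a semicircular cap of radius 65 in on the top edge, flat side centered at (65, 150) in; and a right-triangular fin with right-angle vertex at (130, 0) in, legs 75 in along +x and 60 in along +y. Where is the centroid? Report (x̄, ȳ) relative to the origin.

rectangular body: A = 130 × 150 = 19500.00, centroid at (65.00, 75.00).
semicircular top: A = ½π·65² = 6636.61, centroid at (65.00, 177.59).
triangular fin: A = ½·75·60 = 2250.00, centroid at (155.00, 20.00).
ΣA = 28386.61 in², ΣAx̄ = 2047629.94 in³, ΣAȳ = 2686075.51 in³.
x̄ = 2047629.94/28386.61 = 72.13 in; ȳ = 2686075.51/28386.61 = 94.62 in.

x̄ = 72.13 in, ȳ = 94.62 in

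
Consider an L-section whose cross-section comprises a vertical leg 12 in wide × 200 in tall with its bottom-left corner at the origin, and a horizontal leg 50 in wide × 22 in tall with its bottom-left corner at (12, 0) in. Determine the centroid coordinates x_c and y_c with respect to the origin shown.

x_c = 15.74 in, y_c = 72.03 in

Part | A | x̄ᵢ | ȳᵢ | A·x̄ᵢ | A·ȳᵢ
vertical leg | 2400.00 | 6.00 | 100.00 | 14400.00 | 240000.00
horizontal leg | 1100.00 | 37.00 | 11.00 | 40700.00 | 12100.00
Σ | 3500.00 |  |  | 55100.00 | 252100.00
x_c = 55100.00 / 3500.00 = 15.74 in
y_c = 252100.00 / 3500.00 = 72.03 in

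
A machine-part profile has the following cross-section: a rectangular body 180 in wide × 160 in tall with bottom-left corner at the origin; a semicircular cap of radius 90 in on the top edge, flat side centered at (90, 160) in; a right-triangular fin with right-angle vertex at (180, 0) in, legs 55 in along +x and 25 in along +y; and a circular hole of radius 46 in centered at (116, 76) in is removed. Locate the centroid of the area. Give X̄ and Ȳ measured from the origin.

X̄ = 87.23 in, Ȳ = 121.65 in

rectangular body: A = 180 × 160 = 28800.00, centroid at (90.00, 80.00).
semicircular top: A = ½π·90² = 12723.45, centroid at (90.00, 198.20).
triangular fin: A = ½·55·25 = 687.50, centroid at (198.33, 8.33).
hole: A = −π·46² = -6647.61, centroid at (116.00, 76.00).
ΣA = 35563.34 in²
ΣAX̄ = (28800.00)(90.00) + (12723.45)(90.00) + (687.50)(198.33) + (-6647.61)(116.00) = 3102341.92 in³
ΣAȲ = (28800.00)(80.00) + (12723.45)(198.20) + (687.50)(8.33) + (-6647.61)(76.00) = 4326262.84 in³
X̄ = 3102341.92 / 35563.34 = 87.23 in
Ȳ = 4326262.84 / 35563.34 = 121.65 in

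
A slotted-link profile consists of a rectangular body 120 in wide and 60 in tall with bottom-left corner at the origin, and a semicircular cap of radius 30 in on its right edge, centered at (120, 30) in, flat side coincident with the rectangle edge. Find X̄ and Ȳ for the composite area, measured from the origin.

rectangular body: A = 120 × 60 = 7200.00, centroid at (60.00, 30.00).
semicircular end: A = ½π·30² = 1413.72, centroid at (132.73, 30.00).
ΣA = 8613.72 in²
ΣAX̄ = (7200.00)(60.00) + (1413.72)(132.73) = 619646.00 in³
ΣAȲ = (7200.00)(30.00) + (1413.72)(30.00) = 258411.50 in³
X̄ = 619646.00 / 8613.72 = 71.94 in
Ȳ = 258411.50 / 8613.72 = 30.00 in

X̄ = 71.94 in, Ȳ = 30.00 in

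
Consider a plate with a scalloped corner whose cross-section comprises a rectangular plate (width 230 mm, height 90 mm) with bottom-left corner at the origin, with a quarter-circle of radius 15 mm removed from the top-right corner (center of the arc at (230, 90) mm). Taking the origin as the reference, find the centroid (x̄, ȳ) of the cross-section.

Part | A | x̄ᵢ | ȳᵢ | A·x̄ᵢ | A·ȳᵢ
plate | 20700.00 | 115.00 | 45.00 | 2380500.00 | 931500.00
removed quarter-circle | -176.71 | 223.63 | 83.63 | -39519.35 | -14779.31
Σ | 20523.29 |  |  | 2340980.65 | 916720.69
x̄ = 2340980.65 / 20523.29 = 114.06 mm
ȳ = 916720.69 / 20523.29 = 44.67 mm

x̄ = 114.06 mm, ȳ = 44.67 mm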